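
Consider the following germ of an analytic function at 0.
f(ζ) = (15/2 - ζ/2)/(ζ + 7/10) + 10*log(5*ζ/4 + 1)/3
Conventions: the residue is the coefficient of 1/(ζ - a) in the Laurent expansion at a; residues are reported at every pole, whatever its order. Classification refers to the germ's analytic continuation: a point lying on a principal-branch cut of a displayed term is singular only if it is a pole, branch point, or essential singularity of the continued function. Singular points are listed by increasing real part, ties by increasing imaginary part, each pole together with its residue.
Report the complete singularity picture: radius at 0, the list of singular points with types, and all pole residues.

Radius of convergence at 0: 7/10.
At -4/5: a logarithmic branch point.
At -7/10: a pole of order 1; residue 157/20.

Denominator factor (ζ + 7/10): pole of order 1 at -7/10, modulus 7/10.
Branch term (10/3)*log(1 - ζ/(-4/5)): its argument vanishes at ζ = -4/5, a logarithmic branch point, modulus 4/5.
The radius of convergence is the smallest modulus among the singular points: 7/10.
The branch term is analytic at -7/10 and contributes nothing to the residue; only the rational part matters.
At the order-1 pole -7/10 set g(ζ) = (ζ - (-7/10))*(rational part) = 15/2 - ζ/2.
Simple pole: residue = g(a) at a = -7/10, which is 157/20.
List the singular points by increasing real part (a conjugate pair: the negative imaginary part first).


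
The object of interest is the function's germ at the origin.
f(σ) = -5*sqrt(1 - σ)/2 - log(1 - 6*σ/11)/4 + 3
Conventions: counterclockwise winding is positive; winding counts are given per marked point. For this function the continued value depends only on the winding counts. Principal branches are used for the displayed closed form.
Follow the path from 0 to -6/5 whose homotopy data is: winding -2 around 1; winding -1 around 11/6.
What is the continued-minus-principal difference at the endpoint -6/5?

Continued minus principal equals (1/2)*pi*i.

The rational part is single-valued and drops out of the difference; each branch term changes only by its own monodromy.
(-5/2)*sqrt(1 - σ/(1)): winding -2 is even, the square root returns to the same sheet, contribution 0.
(-1/4)*log(1 - σ/(11/6)): each positive loop around 11/6 adds 2*pi*i to the log, so winding -1 contributes (-1/4)*(-1)*2*pi*i = (1/2)*pi*i.
Summing the contributions at σ = -6/5 gives (1/2)*pi*i.


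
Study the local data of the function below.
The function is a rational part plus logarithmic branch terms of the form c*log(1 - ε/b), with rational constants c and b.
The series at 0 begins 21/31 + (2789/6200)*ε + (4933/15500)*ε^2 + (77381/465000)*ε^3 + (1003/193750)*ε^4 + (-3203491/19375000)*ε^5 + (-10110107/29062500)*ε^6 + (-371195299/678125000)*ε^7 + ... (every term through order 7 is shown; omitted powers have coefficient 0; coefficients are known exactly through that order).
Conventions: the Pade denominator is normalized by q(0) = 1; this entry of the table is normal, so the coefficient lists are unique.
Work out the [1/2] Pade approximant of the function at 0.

Taylor coefficients needed (read off): a_0 = 21/31, a_1 = 2789/6200, a_2 = 4933/15500, a_3 = 77381/465000.
Write the denominator as Q(ε) = 1 + q1*ε + q2*ε^2. Requiring Q*f - P = O(ε^4) with deg P <= 1 kills the coefficients of ε^2..ε^3 in Q*f:
  ε^2: a_2 + q1*a_1 + q2*a_0 = 0, i.e. 4933/15500 + (2789/6200)*q1 + (21/31)*q2 = 0.
  ε^3: a_3 + q1*a_2 + q2*a_1 = 0, i.e. 77381/465000 + (4933/15500)*q1 + (2789/6200)*q2 = 0.
Solving this linear system: q1 = 5849594/2544595, q2 = -76198259/38168925.
The numerator is Q*f truncated at degree 1: P0 = a_0 = 21/31; P1 = a_1 + q1*a_0 = 204291421/101783800.

The Pade approximant has numerator coefficients [21/31, 204291421/101783800]; denominator coefficients [1, 5849594/2544595, -76198259/38168925].


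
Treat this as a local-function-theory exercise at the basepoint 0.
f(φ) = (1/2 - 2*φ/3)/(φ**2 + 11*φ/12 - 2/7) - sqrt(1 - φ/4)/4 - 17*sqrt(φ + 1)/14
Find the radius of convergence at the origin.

Denominator factor (φ**2 + 11*φ/12 - 2/7): discriminant 1999/1008, real irrational roots -11/24 + (1/168)*sqrt(13993) and -11/24 - (1/168)*sqrt(13993); poles of order 1, moduli -11/24 + (1/168)*sqrt(13993) and 11/24 + (1/168)*sqrt(13993).
Branch term (-1/4)*sqrt(1 - φ/(4)): its argument vanishes at φ = 4, a square-root branch point, modulus 4.
Branch term (-17/14)*sqrt(1 - φ/(-1)): its argument vanishes at φ = -1, a square-root branch point, modulus 1.
The radius of convergence is the smallest modulus among the singular points: -11/24 + (1/168)*sqrt(13993).

The radius of convergence is -11/24 + (1/168)*sqrt(13993).


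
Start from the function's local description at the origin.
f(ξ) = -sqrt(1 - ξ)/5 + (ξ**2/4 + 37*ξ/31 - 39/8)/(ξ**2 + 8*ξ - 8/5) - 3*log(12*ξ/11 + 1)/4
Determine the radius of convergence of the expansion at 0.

The radius of convergence is -4 + (2/5)*sqrt(110).

Denominator factor (ξ**2 + 8*ξ - 8/5): discriminant 352/5, real irrational roots -4 + (2/5)*sqrt(110) and -4 - (2/5)*sqrt(110); poles of order 1, moduli -4 + (2/5)*sqrt(110) and 4 + (2/5)*sqrt(110).
Branch term (-3/4)*log(1 - ξ/(-11/12)): its argument vanishes at ξ = -11/12, a logarithmic branch point, modulus 11/12.
Branch term (-1/5)*sqrt(1 - ξ/(1)): its argument vanishes at ξ = 1, a square-root branch point, modulus 1.
The radius of convergence is the smallest modulus among the singular points: -4 + (2/5)*sqrt(110).


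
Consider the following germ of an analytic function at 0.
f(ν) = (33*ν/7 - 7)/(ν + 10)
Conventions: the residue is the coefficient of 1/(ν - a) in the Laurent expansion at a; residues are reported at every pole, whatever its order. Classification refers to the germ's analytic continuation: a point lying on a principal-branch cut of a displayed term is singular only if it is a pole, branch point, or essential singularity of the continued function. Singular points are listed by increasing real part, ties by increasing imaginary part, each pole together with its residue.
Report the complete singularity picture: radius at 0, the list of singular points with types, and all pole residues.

Denominator factor (ν + 10): pole of order 1 at -10, modulus 10.
The radius of convergence is the smallest modulus among the singular points: 10.
At the order-1 pole -10 set g(ν) = (ν - (-10))*f(ν) = 33*ν/7 - 7.
Simple pole: residue = g(a) at a = -10, which is -379/7.

Radius of convergence at 0: 10.
At -10: a pole of order 1; residue -379/7.


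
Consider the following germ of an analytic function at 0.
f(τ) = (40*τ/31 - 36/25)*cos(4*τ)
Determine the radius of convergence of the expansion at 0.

The factor cos(4*τ) is entire and contributes no finite singular point.
The polynomial part has no poles.
No finite singular points: the Taylor series at 0 converges everywhere.

The radius of convergence is infinite.


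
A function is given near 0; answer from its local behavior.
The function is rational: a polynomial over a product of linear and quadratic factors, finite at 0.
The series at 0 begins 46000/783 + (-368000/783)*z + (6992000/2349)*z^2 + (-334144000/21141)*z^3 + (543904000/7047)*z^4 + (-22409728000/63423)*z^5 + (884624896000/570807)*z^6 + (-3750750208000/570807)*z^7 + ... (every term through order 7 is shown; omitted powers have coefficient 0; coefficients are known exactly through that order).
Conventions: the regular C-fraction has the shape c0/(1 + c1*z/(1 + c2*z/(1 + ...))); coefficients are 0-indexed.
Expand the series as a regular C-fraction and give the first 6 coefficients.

Taylor coefficients (read off): a_0 = 46000/783, a_1 = -368000/783, a_2 = 6992000/2349, a_3 = -334144000/21141, a_4 = 543904000/7047, a_5 = -22409728000/63423.
c0 = a_0 = 46000/783. Peel one level at a time: if S = 1 + c*z/S' with S'(0) = 1, then c is the z-coefficient of S and S' = c*z/(S - 1).
S_1 = c0/f = 1 + (8)*z + (40/3)*z^2 + ...; c1 = 8.
S_2 = c1*z/(S_1 - 1) = 1 + (-5/3)*z + (175/27)*z^2 + ...; c2 = -5/3.
S_3 = c2*z/(S_2 - 1) = 1 + (35/9)*z + (850/81)*z^2 + ...; c3 = 35/9.
S_4 = c3*z/(S_3 - 1) = 1 + (-170/63)*z + (-2500/1323)*z^2 + ...; c4 = -170/63.
S_5 = c4*z/(S_4 - 1) = 1 + (-250/357)*z + ...; c5 = -250/357.

The regular C-fraction coefficients are [46000/783, 8, -5/3, 35/9, -170/63, -250/357].


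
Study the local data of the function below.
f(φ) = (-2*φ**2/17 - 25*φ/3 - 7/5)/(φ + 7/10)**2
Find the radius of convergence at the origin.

Denominator factor (φ + 7/10)^2: pole of order 2 at -7/10, modulus 7/10.
The radius of convergence is the smallest modulus among the singular points: 7/10.

The radius of convergence is 7/10.


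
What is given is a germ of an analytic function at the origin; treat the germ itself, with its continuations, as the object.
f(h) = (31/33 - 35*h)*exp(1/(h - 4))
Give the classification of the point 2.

The point is a regular point.

There is no denominator, hence no pole anywhere.
The essential point of exp(1/(h - (4))) is 4, not 2.
So the germ continues analytically to 2.


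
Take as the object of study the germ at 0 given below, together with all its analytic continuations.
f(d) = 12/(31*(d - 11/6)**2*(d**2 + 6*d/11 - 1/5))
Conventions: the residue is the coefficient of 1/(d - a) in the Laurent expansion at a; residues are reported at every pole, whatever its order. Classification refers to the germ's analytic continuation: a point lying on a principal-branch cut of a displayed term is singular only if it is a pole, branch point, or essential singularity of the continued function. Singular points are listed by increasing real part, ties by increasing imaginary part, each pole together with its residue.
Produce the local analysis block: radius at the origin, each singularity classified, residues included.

Denominator factor (d - 11/6)^2: pole of order 2 at 11/6, modulus 11/6.
Denominator factor (d**2 + 6*d/11 - 1/5): discriminant 664/605, real irrational roots -3/11 + (1/55)*sqrt(830) and -3/11 - (1/55)*sqrt(830); poles of order 1, moduli -3/11 + (1/55)*sqrt(830) and 3/11 + (1/55)*sqrt(830).
The radius of convergence is the smallest modulus among the singular points: -3/11 + (1/55)*sqrt(830).
The factor d**2 + 6*d/11 - 1/5 splits as (d - a)(d - a') with a = -3/11 - (1/55)*sqrt(830), a' = -3/11 + (1/55)*sqrt(830). At the order-1 pole a set g(d) = (d - a)*f(d) = [12/(31*(d - 11/6)**2)] / (d - a').
Simple pole: residue = g(a) at a = -3/11 - (1/55)*sqrt(830), which is 9007200/191301341 - (55393740/15878011303)*sqrt(830).
The factor d**2 + 6*d/11 - 1/5 splits as (d - a)(d - a') with a = -3/11 + (1/55)*sqrt(830), a' = -3/11 - (1/55)*sqrt(830). At the order-1 pole a set g(d) = (d - a)*f(d) = [12/(31*(d - 11/6)**2)] / (d - a').
Simple pole: residue = g(a) at a = -3/11 + (1/55)*sqrt(830), which is 9007200/191301341 + (55393740/15878011303)*sqrt(830).
At the order-2 pole 11/6 set g(d) = (d - (11/6))^2*f(d) = 12/(31*(d**2 + 6*d/11 - 1/5)).
Order-2 pole: residue = g'(a); g'(11/6) = -18014400/191301341, so the residue is -18014400/191301341.
List the singular points by increasing real part (a conjugate pair: the negative imaginary part first).

Radius of convergence at 0: -3/11 + (1/55)*sqrt(830).
At -3/11 - (1/55)*sqrt(830): a pole of order 1; residue 9007200/191301341 - (55393740/15878011303)*sqrt(830).
At -3/11 + (1/55)*sqrt(830): a pole of order 1; residue 9007200/191301341 + (55393740/15878011303)*sqrt(830).
At 11/6: a pole of order 2; residue -18014400/191301341.


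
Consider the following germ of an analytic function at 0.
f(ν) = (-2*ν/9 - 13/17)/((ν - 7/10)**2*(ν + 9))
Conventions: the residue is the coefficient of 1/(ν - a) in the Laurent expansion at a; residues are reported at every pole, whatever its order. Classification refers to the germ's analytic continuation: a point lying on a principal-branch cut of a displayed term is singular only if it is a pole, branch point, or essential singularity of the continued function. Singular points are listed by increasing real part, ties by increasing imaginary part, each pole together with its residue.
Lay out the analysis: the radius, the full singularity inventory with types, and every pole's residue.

Denominator factor (ν + 9): pole of order 1 at -9, modulus 9.
Denominator factor (ν - 7/10)^2: pole of order 2 at 7/10, modulus 7/10.
The radius of convergence is the smallest modulus among the singular points: 7/10.
At the order-1 pole -9 set g(ν) = (ν - (-9))*f(ν) = (-2*ν/9 - 13/17)/(ν - 7/10)**2.
Simple pole: residue = g(a) at a = -9, which is 2100/159953.
At the order-2 pole 7/10 set g(ν) = (ν - (7/10))^2*f(ν) = (-2*ν/9 - 13/17)/(ν + 9).
Order-2 pole: residue = g'(a); g'(7/10) = -2100/159953, so the residue is -2100/159953.
List the singular points by increasing real part (a conjugate pair: the negative imaginary part first).

Radius of convergence at 0: 7/10.
At -9: a pole of order 1; residue 2100/159953.
At 7/10: a pole of order 2; residue -2100/159953.


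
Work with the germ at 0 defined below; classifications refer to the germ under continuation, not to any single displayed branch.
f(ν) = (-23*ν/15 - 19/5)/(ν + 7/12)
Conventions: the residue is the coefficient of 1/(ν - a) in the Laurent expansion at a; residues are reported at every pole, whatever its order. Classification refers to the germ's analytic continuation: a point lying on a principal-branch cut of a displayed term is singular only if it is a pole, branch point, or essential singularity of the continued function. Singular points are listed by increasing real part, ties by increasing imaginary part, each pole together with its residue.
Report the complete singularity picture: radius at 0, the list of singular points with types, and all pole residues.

Denominator factor (ν + 7/12): pole of order 1 at -7/12, modulus 7/12.
The radius of convergence is the smallest modulus among the singular points: 7/12.
At the order-1 pole -7/12 set g(ν) = (ν - (-7/12))*f(ν) = -23*ν/15 - 19/5.
Simple pole: residue = g(a) at a = -7/12, which is -523/180.

Radius of convergence at 0: 7/12.
At -7/12: a pole of order 1; residue -523/180.


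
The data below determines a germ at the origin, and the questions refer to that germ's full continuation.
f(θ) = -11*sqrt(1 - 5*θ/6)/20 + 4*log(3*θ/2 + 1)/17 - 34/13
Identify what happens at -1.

There is no denominator, hence no pole anywhere.
Branch term sqrt(1 - θ/(6/5)): argument at -1 is 11/6, nonzero, so -1 is not its branch point (a point on a principal cut is still regular for the continued germ).
Branch term log(1 - θ/(-2/3)): argument at -1 is -1/2, nonzero, so -1 is not its branch point (a point on a principal cut is still regular for the continued germ).
So the germ continues analytically to -1.

The point is a regular point.


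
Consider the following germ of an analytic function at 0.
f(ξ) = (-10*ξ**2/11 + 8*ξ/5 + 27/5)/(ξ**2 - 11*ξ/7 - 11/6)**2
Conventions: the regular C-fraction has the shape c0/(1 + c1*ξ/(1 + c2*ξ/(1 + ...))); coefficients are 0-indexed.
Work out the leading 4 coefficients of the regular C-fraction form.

Taylor coefficients (expand at 0): a_0 = 972/605, a_1 = -9648/4235, a_2 = 274392/65219, a_3 = -2977344/456533.
c0 = a_0 = 972/605. Peel one level at a time: if S = 1 + c*ξ/S' with S'(0) = 1, then c is the ξ-coefficient of S and S' = c*ξ/(S - 1).
S_1 = c0/f = 1 + (268/189)*ξ + (-238906/392931)*ξ^2 + ...; c1 = 268/189.
S_2 = c1*ξ/(S_1 - 1) = 1 + (119453/278586)*ξ + (58328785/106461124)*ξ^2 + ...; c2 = 119453/278586.
S_3 = c2*ξ/(S_2 - 1) = 1 + (-1574877195/1232516054)*ξ + ...; c3 = -1574877195/1232516054.

The regular C-fraction coefficients are [972/605, 268/189, 119453/278586, -1574877195/1232516054].


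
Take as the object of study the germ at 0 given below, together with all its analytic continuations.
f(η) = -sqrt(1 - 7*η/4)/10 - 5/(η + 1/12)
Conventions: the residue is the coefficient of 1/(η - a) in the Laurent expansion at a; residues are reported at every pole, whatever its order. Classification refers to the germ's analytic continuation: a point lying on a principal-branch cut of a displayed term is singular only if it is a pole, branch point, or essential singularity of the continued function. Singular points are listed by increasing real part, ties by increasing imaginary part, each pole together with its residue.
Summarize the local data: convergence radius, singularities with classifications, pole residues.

Radius of convergence at 0: 1/12.
At -1/12: a pole of order 1; residue -5.
At 4/7: an algebraic (square-root) branch point.

Denominator factor (η + 1/12): pole of order 1 at -1/12, modulus 1/12.
Branch term (-1/10)*sqrt(1 - η/(4/7)): its argument vanishes at η = 4/7, a square-root branch point, modulus 4/7.
The radius of convergence is the smallest modulus among the singular points: 1/12.
The branch term is analytic at -1/12 and contributes nothing to the residue; only the rational part matters.
At the order-1 pole -1/12 set g(η) = (η - (-1/12))*(rational part) = -5.
Simple pole: residue = g(a) at a = -1/12, which is -5.
List the singular points by increasing real part (a conjugate pair: the negative imaginary part first).


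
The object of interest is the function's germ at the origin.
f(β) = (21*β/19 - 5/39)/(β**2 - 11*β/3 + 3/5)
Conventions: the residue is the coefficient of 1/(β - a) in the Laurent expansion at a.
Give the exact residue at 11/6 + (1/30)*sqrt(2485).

The residue is 21/38 + (2813/245518)*sqrt(2485).

The factor β**2 - 11*β/3 + 3/5 splits as (β - a)(β - a') with a = 11/6 + (1/30)*sqrt(2485), a' = 11/6 - (1/30)*sqrt(2485). At the order-1 pole a set g(β) = (β - a)*f(β) = [21*β/19 - 5/39] / (β - a').
Simple pole: residue = g(a) at a = 11/6 + (1/30)*sqrt(2485), which is 21/38 + (2813/245518)*sqrt(2485).


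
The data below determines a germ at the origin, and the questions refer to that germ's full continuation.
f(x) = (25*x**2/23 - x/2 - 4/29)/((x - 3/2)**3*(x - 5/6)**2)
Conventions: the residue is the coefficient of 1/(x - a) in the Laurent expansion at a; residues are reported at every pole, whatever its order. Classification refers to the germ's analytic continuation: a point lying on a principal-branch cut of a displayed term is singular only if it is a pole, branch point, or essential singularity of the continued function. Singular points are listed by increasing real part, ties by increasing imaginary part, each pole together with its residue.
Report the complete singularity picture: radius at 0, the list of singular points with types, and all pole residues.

Radius of convergence at 0: 5/6.
At 5/6: a pole of order 2; residue -3465/464.
At 3/2: a pole of order 3; residue 3465/464.

Denominator factor (x - 5/6)^2: pole of order 2 at 5/6, modulus 5/6.
Denominator factor (x - 3/2)^3: pole of order 3 at 3/2, modulus 3/2.
The radius of convergence is the smallest modulus among the singular points: 5/6.
At the order-2 pole 5/6 set g(x) = (x - (5/6))^2*f(x) = (25*x**2/23 - x/2 - 4/29)/(x - 3/2)**3.
Order-2 pole: residue = g'(a); g'(5/6) = -3465/464, so the residue is -3465/464.
At the order-3 pole 3/2 set g(x) = (x - (3/2))^3*f(x) = (25*x**2/23 - x/2 - 4/29)/(x - 5/6)**2.
Order-3 pole: residue = g''(a)/2; g''(3/2) = 3465/232, so the residue is 3465/464.
List the singular points by increasing real part (a conjugate pair: the negative imaginary part first).


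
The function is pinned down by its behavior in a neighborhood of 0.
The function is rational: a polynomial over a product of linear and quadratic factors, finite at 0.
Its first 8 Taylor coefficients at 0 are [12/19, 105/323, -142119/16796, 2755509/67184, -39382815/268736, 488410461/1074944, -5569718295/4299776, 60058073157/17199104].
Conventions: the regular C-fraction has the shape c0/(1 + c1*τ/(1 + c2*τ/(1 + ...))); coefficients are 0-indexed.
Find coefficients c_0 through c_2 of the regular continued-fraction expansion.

Taylor coefficients (read off): a_0 = 12/19, a_1 = 105/323, a_2 = -142119/16796.
c0 = a_0 = 12/19. Peel one level at a time: if S = 1 + c*τ/S' with S'(0) = 1, then c is the τ-coefficient of S and S' = c*τ/(S - 1).
S_1 = c0/f = 1 + (-35/68)*τ + (410633/30056)*τ^2 + ...; c1 = -35/68.
S_2 = c1*τ/(S_1 - 1) = 1 + (410633/15470)*τ + ...; c2 = 410633/15470.

The regular C-fraction coefficients are [12/19, -35/68, 410633/15470].


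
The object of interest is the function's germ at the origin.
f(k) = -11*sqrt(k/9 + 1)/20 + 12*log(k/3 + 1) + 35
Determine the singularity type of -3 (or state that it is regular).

The point is a logarithmic branch point.

The term (12)*log(1 - k/(-3)) has argument 1 - -3/(-3) = 0 at -3: a logarithmic (infinitely-sheeted) branch point; the remaining terms are analytic or single-valued there.


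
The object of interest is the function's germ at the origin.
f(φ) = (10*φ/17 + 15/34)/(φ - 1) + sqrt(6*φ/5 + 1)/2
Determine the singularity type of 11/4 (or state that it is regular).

The point is a regular point.

Denominator factors: φ - 1 = 7/4 at φ = 11/4 — none vanishes.
Branch term sqrt(1 - φ/(-5/6)): argument at 11/4 is 43/10, nonzero, so 11/4 is not its branch point (a point on a principal cut is still regular for the continued germ).
So the germ continues analytically to 11/4.


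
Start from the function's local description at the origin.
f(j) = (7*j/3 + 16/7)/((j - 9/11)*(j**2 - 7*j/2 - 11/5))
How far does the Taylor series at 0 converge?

The radius of convergence is -7/4 + (1/20)*sqrt(2105).

Denominator factor (j - 9/11): pole of order 1 at 9/11, modulus 9/11.
Denominator factor (j**2 - 7*j/2 - 11/5): discriminant 421/20, real irrational roots 7/4 + (1/20)*sqrt(2105) and 7/4 - (1/20)*sqrt(2105); poles of order 1, moduli 7/4 + (1/20)*sqrt(2105) and -7/4 + (1/20)*sqrt(2105).
The radius of convergence is the smallest modulus among the singular points: -7/4 + (1/20)*sqrt(2105).


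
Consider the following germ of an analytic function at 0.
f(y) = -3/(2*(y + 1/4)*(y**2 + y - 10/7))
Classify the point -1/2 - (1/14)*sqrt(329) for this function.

The denominator factor y**2 + y - 10/7 vanishes at -1/2 - (1/14)*sqrt(329) and appears to the power 1; the numerator there equals -3/2, nonzero, and no other factor vanishes.
Hence a pole whose order is the multiplicity, 1.

The point is a pole of order 1.


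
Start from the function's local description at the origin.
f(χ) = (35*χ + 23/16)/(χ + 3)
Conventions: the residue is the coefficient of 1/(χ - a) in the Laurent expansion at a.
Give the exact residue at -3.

At the order-1 pole -3 set g(χ) = (χ - (-3))*f(χ) = 35*χ + 23/16.
Simple pole: residue = g(a) at a = -3, which is -1657/16.

The residue is -1657/16.


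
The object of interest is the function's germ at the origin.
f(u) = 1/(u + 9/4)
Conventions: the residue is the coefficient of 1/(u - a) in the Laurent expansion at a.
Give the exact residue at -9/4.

At the order-1 pole -9/4 set g(u) = (u - (-9/4))*f(u) = 1.
Simple pole: residue = g(a) at a = -9/4, which is 1.

The residue is 1.


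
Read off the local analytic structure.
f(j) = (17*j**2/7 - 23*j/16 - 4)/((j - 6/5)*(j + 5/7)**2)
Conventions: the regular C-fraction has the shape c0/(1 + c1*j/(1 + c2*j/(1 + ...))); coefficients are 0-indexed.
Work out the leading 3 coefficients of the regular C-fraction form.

The regular C-fraction coefficients are [98/15, 1543/960, 739331/3456320].

Taylor coefficients (expand at 0): a_0 = 98/15, a_1 = -75607/7200, a_2 = 4130861/216000.
c0 = a_0 = 98/15. Peel one level at a time: if S = 1 + c*j/S' with S'(0) = 1, then c is the j-coefficient of S and S' = c*j/(S - 1).
S_1 = c0/f = 1 + (1543/960)*j + (-739331/2150400)*j^2 + ...; c1 = 1543/960.
S_2 = c1*j/(S_1 - 1) = 1 + (739331/3456320)*j + ...; c2 = 739331/3456320.


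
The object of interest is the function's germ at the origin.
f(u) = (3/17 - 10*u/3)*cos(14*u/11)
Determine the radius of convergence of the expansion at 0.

The factor cos(14*u/11) is entire and contributes no finite singular point.
The polynomial part has no poles.
No finite singular points: the Taylor series at 0 converges everywhere.

The radius of convergence is infinite.


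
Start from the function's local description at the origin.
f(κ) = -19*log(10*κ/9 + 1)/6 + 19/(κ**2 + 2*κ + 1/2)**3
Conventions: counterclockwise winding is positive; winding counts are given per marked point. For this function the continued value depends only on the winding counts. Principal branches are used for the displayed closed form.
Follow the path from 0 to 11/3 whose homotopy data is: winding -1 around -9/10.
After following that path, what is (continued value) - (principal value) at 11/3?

The rational part is single-valued and drops out of the difference; each branch term changes only by its own monodromy.
(-19/6)*log(1 - κ/(-9/10)): each positive loop around -9/10 adds 2*pi*i to the log, so winding -1 contributes (-19/6)*(-1)*2*pi*i = (19/3)*pi*i.
Summing the contributions at κ = 11/3 gives (19/3)*pi*i.

Continued minus principal equals (19/3)*pi*i.


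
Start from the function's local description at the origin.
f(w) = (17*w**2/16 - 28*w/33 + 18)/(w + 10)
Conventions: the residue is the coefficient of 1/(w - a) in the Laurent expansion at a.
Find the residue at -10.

At the order-1 pole -10 set g(w) = (w - (-10))*f(w) = 17*w**2/16 - 28*w/33 + 18.
Simple pole: residue = g(a) at a = -10, which is 17521/132.

The residue is 17521/132.


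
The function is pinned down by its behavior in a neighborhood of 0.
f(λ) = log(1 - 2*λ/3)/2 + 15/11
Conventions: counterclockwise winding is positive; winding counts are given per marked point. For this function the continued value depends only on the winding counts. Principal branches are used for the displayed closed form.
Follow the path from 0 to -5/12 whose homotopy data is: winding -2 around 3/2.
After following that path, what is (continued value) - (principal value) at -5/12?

Continued minus principal equals -(2)*pi*i.

The rational part is single-valued and drops out of the difference; each branch term changes only by its own monodromy.
(1/2)*log(1 - λ/(3/2)): each positive loop around 3/2 adds 2*pi*i to the log, so winding -2 contributes (1/2)*(-2)*2*pi*i = -(2)*pi*i.
Summing the contributions at λ = -5/12 gives -(2)*pi*i.


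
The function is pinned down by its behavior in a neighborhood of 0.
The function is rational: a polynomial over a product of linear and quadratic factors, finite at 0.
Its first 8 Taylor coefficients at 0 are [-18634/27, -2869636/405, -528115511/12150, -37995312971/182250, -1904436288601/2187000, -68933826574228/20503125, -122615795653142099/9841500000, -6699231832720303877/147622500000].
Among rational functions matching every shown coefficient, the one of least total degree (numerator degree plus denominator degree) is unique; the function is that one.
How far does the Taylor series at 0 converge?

No rational of total degree below 5 reproduces all 8 coefficients; solving the [0/5] Pade equations on them gives f(σ) = 14/((σ - 3/11)*(σ**2 - 9*σ/10 + 3/11)**2), whose expansion matches every shown term.
Denominator factor (σ**2 - 9*σ/10 + 3/11)^2: discriminant -309/1100, complex-conjugate roots (9/20) + ((1/220)*sqrt(3399))*i and (9/20) - ((1/220)*sqrt(3399))*i; poles of order 2, moduli (1/11)*sqrt(33) and (1/11)*sqrt(33).
Denominator factor (σ - 3/11): pole of order 1 at 3/11, modulus 3/11.
The radius of convergence is the smallest modulus among the singular points: 3/11.

The radius of convergence is 3/11.


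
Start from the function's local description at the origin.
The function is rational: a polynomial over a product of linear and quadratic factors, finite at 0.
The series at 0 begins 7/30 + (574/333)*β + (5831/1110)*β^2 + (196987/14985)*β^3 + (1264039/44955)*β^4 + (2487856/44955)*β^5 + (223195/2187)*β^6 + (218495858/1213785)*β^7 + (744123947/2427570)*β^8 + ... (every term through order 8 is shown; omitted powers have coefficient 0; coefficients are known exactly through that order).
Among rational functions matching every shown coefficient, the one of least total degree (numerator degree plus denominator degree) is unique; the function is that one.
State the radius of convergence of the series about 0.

The radius of convergence is -1/3 + (1/3)*sqrt(10).

No rational of total degree below 7 reproduces all 9 coefficients; solving the [1/6] Pade equations on them gives f(β) = (35*β/37 + 7/30)/((β - 1)**2*(β**2 + 2*β/3 - 1)**2), whose expansion matches every shown term.
Denominator factor (β**2 + 2*β/3 - 1)^2: discriminant 40/9, real irrational roots -1/3 + (1/3)*sqrt(10) and -1/3 - (1/3)*sqrt(10); poles of order 2, moduli -1/3 + (1/3)*sqrt(10) and 1/3 + (1/3)*sqrt(10).
Denominator factor (β - 1)^2: pole of order 2 at 1, modulus 1.
The radius of convergence is the smallest modulus among the singular points: -1/3 + (1/3)*sqrt(10).


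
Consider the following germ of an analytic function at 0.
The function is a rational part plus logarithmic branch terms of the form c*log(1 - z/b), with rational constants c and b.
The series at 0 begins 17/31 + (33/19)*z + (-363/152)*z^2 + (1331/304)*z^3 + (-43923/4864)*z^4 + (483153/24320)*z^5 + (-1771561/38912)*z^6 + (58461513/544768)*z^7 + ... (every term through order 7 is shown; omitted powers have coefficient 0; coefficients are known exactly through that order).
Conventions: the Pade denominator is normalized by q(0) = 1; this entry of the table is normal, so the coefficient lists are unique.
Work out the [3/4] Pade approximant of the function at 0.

Taylor coefficients needed (read off): a_0 = 17/31, a_1 = 33/19, a_2 = -363/152, a_3 = 1331/304, a_4 = -43923/4864, a_5 = 483153/24320, a_6 = -1771561/38912, a_7 = 58461513/544768.
Write the denominator as Q(z) = 1 + q1*z + q2*z^2 + q3*z^3 + q4*z^4. Requiring Q*f - P = O(z^8) with deg P <= 3 kills the coefficients of z^4..z^7 in Q*f:
  z^4: a_4 + q1*a_3 + q2*a_2 + q3*a_1 + q4*a_0 = 0, i.e. -43923/4864 + (1331/304)*q1 + (-363/152)*q2 + (33/19)*q3 + (17/31)*q4 = 0.
  z^5: a_5 + q1*a_4 + q2*a_3 + q3*a_2 + q4*a_1 = 0, i.e. 483153/24320 + (-43923/4864)*q1 + (1331/304)*q2 + (-363/152)*q3 + (33/19)*q4 = 0.
  z^6: a_6 + q1*a_5 + q2*a_4 + q3*a_3 + q4*a_2 = 0, i.e. -1771561/38912 + (483153/24320)*q1 + (-43923/4864)*q2 + (1331/304)*q3 + (-363/152)*q4 = 0.
  z^7: a_7 + q1*a_6 + q2*a_5 + q3*a_4 + q4*a_3 = 0, i.e. 58461513/544768 + (-1771561/38912)*q1 + (483153/24320)*q2 + (-43923/4864)*q3 + (1331/304)*q4 = 0.
Solving this linear system: q1 = 54648/11809, q2 = 289311/47236, q3 = 117128/59045, q4 = -1361613/15115520.
The numerator is Q*f truncated at degree 3: P0 = a_0 = 17/31; P1 = a_1 + q1*a_0 = 29731911/6955501; P2 = a_2 + q1*a_1 + q2*a_0 = 501247461/55644008; P3 = a_3 + q1*a_2 + q2*a_1 + q3*a_0 = 2811336869/556440080.

The Pade approximant has numerator coefficients [17/31, 29731911/6955501, 501247461/55644008, 2811336869/556440080]; denominator coefficients [1, 54648/11809, 289311/47236, 117128/59045, -1361613/15115520].


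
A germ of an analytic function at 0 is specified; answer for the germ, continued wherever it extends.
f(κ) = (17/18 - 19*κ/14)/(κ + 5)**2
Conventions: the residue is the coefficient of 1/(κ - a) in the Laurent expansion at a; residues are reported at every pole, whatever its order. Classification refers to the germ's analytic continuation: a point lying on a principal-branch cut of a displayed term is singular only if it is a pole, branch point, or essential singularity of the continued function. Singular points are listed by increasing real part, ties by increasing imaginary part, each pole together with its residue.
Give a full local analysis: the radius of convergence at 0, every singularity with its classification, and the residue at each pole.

Radius of convergence at 0: 5.
At -5: a pole of order 2; residue -19/14.

Denominator factor (κ + 5)^2: pole of order 2 at -5, modulus 5.
The radius of convergence is the smallest modulus among the singular points: 5.
At the order-2 pole -5 set g(κ) = (κ - (-5))^2*f(κ) = 17/18 - 19*κ/14.
Order-2 pole: residue = g'(a); g'(-5) = -19/14, so the residue is -19/14.


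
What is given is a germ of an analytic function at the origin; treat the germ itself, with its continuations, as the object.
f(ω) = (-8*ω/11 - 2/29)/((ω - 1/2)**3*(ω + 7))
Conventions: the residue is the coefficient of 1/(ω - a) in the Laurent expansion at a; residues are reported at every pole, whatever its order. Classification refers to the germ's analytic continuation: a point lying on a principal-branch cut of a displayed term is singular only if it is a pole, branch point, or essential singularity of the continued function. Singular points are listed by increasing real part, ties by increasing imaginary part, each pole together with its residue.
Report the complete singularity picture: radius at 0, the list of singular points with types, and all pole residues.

Denominator factor (ω + 7): pole of order 1 at -7, modulus 7.
Denominator factor (ω - 1/2)^3: pole of order 3 at 1/2, modulus 1/2.
The radius of convergence is the smallest modulus among the singular points: 1/2.
At the order-1 pole -7 set g(ω) = (ω - (-7))*f(ω) = (-8*ω/11 - 2/29)/(ω - 1/2)**3.
Simple pole: residue = g(a) at a = -7, which is -1424/119625.
At the order-3 pole 1/2 set g(ω) = (ω - (1/2))^3*f(ω) = (-8*ω/11 - 2/29)/(ω + 7).
Order-3 pole: residue = g''(a)/2; g''(1/2) = 2848/119625, so the residue is 1424/119625.
List the singular points by increasing real part (a conjugate pair: the negative imaginary part first).

Radius of convergence at 0: 1/2.
At -7: a pole of order 1; residue -1424/119625.
At 1/2: a pole of order 3; residue 1424/119625.


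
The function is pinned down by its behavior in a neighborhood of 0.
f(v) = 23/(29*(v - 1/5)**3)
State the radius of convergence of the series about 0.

The radius of convergence is 1/5.

Denominator factor (v - 1/5)^3: pole of order 3 at 1/5, modulus 1/5.
The radius of convergence is the smallest modulus among the singular points: 1/5.


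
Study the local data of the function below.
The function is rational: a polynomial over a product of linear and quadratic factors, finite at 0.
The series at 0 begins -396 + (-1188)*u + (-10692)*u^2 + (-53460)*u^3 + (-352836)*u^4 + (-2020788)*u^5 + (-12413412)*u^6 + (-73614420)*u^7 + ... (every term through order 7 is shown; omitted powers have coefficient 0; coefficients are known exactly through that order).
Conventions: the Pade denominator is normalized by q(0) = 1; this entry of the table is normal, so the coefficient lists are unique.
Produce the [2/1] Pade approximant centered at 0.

Taylor coefficients needed (read off): a_0 = -396, a_1 = -1188, a_2 = -10692, a_3 = -53460.
Write the denominator as Q(u) = 1 + q1*u. Requiring Q*f - P = O(u^4) with deg P <= 2 kills the coefficients of u^3..u^3 in Q*f:
  u^3: a_3 + q1*a_2 = 0, i.e. -53460 + (-10692)*q1 = 0.
Solving this linear system: q1 = -5.
The numerator is Q*f truncated at degree 2: P0 = a_0 = -396; P1 = a_1 + q1*a_0 = 792; P2 = a_2 + q1*a_1 = -4752.

The Pade approximant has numerator coefficients [-396, 792, -4752]; denominator coefficients [1, -5].


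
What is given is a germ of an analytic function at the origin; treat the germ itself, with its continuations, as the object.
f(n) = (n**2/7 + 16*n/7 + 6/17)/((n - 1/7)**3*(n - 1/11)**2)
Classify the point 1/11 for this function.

The point is a pole of order 2.

The denominator factor n - 1/11 vanishes at 1/11 and appears to the power 2; the numerator there equals 8091/14399, nonzero, and no other factor vanishes.
Hence a pole whose order is the multiplicity, 2.


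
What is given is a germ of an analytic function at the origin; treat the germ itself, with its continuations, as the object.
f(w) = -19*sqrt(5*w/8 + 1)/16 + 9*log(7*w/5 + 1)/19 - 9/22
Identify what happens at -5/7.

The term (9/19)*log(1 - w/(-5/7)) has argument 1 - -5/7/(-5/7) = 0 at -5/7: a logarithmic (infinitely-sheeted) branch point; the remaining terms are analytic or single-valued there.

The point is a logarithmic branch point.


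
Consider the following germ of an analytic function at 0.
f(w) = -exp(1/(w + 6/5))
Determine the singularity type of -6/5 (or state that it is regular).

The point is an essential singularity.

The exponent 1/(w - (-6/5)) has a pole at -6/5, so exp(1/(w - (-6/5))) takes every nonzero value near it: an essential singularity (not a pole of any order).


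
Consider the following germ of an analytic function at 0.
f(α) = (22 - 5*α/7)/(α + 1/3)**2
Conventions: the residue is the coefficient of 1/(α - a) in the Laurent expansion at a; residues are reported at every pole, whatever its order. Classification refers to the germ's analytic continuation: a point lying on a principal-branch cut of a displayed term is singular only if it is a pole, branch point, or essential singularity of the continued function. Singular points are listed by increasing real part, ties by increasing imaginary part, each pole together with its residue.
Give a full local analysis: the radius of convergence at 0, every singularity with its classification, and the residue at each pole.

Radius of convergence at 0: 1/3.
At -1/3: a pole of order 2; residue -5/7.

Denominator factor (α + 1/3)^2: pole of order 2 at -1/3, modulus 1/3.
The radius of convergence is the smallest modulus among the singular points: 1/3.
At the order-2 pole -1/3 set g(α) = (α - (-1/3))^2*f(α) = 22 - 5*α/7.
Order-2 pole: residue = g'(a); g'(-1/3) = -5/7, so the residue is -5/7.


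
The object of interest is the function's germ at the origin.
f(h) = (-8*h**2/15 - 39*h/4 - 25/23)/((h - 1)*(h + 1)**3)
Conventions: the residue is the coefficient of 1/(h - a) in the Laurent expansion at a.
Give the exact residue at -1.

At the order-3 pole -1 set g(h) = (h - (-1))^3*f(h) = (-8*h**2/15 - 39*h/4 - 25/23)/(h - 1).
Order-3 pole: residue = g''(a)/2; g''(-1) = 15691/5520, so the residue is 15691/11040.

The residue is 15691/11040.


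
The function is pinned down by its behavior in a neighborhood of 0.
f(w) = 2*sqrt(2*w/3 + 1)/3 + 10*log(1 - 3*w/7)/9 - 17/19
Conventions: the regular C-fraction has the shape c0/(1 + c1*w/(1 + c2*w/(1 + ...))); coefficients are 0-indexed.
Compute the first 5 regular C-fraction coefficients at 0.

The regular C-fraction coefficients are [-13/57, -304/273, 103/182, -21437/51912, 5287427/5035464].

Taylor coefficients (expand at 0): a_0 = -13/57, a_1 = -16/63, a_2 = -184/1323, a_3 = -467/27783, a_4 = -33875/2333772.
c0 = a_0 = -13/57. Peel one level at a time: if S = 1 + c*w/S' with S'(0) = 1, then c is the w-coefficient of S and S' = c*w/(S - 1).
S_1 = c0/f = 1 + (-304/273)*w + (15656/24843)*w^2 + ...; c1 = -304/273.
S_2 = c1*w/(S_1 - 1) = 1 + (103/182)*w + (1649/7056)*w^2 + ...; c2 = 103/182.
S_3 = c2*w/(S_2 - 1) = 1 + (-21437/51912)*w + (1168521367/2694855744)*w^2 + ...; c3 = -21437/51912.
S_4 = c3*w/(S_3 - 1) = 1 + (5287427/5035464)*w + ...; c4 = 5287427/5035464.


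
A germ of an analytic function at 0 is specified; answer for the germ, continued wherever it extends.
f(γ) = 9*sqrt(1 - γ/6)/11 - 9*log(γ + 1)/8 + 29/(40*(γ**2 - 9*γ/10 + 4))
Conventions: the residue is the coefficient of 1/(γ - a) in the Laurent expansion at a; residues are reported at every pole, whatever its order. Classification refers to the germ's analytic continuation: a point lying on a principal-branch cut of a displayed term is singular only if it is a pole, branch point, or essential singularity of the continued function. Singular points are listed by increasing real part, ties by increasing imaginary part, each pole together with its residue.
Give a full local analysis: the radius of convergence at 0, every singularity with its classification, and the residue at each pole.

Radius of convergence at 0: 1.
At -1: a logarithmic branch point.
At (9/20) - ((7/20)*sqrt(31))*i: a pole of order 1; residue ((29/868)*sqrt(31))*i.
At (9/20) + ((7/20)*sqrt(31))*i: a pole of order 1; residue -((29/868)*sqrt(31))*i.
At 6: an algebraic (square-root) branch point.

Denominator factor (γ**2 - 9*γ/10 + 4): discriminant -1519/100, complex-conjugate roots (9/20) + ((7/20)*sqrt(31))*i and (9/20) - ((7/20)*sqrt(31))*i; poles of order 1, moduli 2 and 2.
Branch term (9/11)*sqrt(1 - γ/(6)): its argument vanishes at γ = 6, a square-root branch point, modulus 6.
Branch term (-9/8)*log(1 - γ/(-1)): its argument vanishes at γ = -1, a logarithmic branch point, modulus 1.
The radius of convergence is the smallest modulus among the singular points: 1.
The branch terms are analytic at (9/20) - ((7/20)*sqrt(31))*i and contribute nothing to the residue; only the rational part matters.
The factor γ**2 - 9*γ/10 + 4 splits as (γ - a)(γ - a') with a = (9/20) - ((7/20)*sqrt(31))*i, a' = (9/20) + ((7/20)*sqrt(31))*i. At the order-1 pole a set g(γ) = (γ - a)*(rational part) = [29/40] / (γ - a').
Simple pole: residue = g(a) at a = (9/20) - ((7/20)*sqrt(31))*i, which is ((29/868)*sqrt(31))*i.
The branch terms are analytic at (9/20) + ((7/20)*sqrt(31))*i and contribute nothing to the residue; only the rational part matters.
The factor γ**2 - 9*γ/10 + 4 splits as (γ - a)(γ - a') with a = (9/20) + ((7/20)*sqrt(31))*i, a' = (9/20) - ((7/20)*sqrt(31))*i. At the order-1 pole a set g(γ) = (γ - a)*(rational part) = [29/40] / (γ - a').
Simple pole: residue = g(a) at a = (9/20) + ((7/20)*sqrt(31))*i, which is -((29/868)*sqrt(31))*i.
List the singular points by increasing real part (a conjugate pair: the negative imaginary part first).
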